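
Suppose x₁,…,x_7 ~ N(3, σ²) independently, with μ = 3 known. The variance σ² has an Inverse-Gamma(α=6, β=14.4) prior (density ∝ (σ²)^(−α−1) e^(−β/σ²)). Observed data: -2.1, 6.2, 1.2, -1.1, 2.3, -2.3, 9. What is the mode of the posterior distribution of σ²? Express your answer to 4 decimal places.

Sum of squared deviations about the known mean: SS = (-2.1−3)² + (6.2−3)² + (1.2−3)² + (-1.1−3)² + (2.3−3)² + (-2.3−3)² + (9−3)² = 120.88.
The Normal likelihood contributes (σ²)^(−n/2) exp(−SS/(2σ²)), so the posterior is Inverse-Gamma(α + n/2, β + SS/2) = Inverse-Gamma(9.5, 74.84).
The mode of Inverse-Gamma(a, b) is b/(a+1) = 74.84/10.5 ≈ 7.1276.

σ̂²_MAP = 7.1276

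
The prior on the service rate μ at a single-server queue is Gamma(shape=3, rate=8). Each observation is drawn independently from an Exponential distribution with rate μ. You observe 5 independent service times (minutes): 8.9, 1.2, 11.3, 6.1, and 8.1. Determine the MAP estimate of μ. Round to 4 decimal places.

μ̂_MAP = 0.1606

The Exponential(rate=μ) likelihood is ∝ μ^n e^(−μΣtᵢ). Here n = 5 and Σtᵢ = 8.9 + 1.2 + 11.3 + 6.1 + 8.1 = 35.6.
Posterior ∝ μ^2e^(−8μ) · μ^5e^(−35.6μ) = μ^7e^(−43.6μ), i.e. Gamma(8, 43.6).
Mode = (a−1)/b = 7/43.6 ≈ 0.1606.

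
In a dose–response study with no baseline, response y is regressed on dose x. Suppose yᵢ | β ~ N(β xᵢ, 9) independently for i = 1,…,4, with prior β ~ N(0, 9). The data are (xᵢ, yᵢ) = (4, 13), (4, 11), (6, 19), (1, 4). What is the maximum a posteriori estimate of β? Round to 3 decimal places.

β̂_MAP = 3.057

log p(β | y) = −Σ(yᵢ − βxᵢ)²/(2·9) − β²/(2·9) + const.
Setting the derivative to zero: Σxᵢ(yᵢ − βxᵢ)/9 − β/9 = 0, so β = Σxᵢyᵢ / (Σxᵢ² + σ²/τ²).
Σxᵢyᵢ = 4·13 + 4·11 + 6·19 + 1·4 = 214; Σxᵢ² = 69; σ²/τ² = 1.
β̂_MAP = 214 / (69 + 1) = 214/70 ≈ 3.057.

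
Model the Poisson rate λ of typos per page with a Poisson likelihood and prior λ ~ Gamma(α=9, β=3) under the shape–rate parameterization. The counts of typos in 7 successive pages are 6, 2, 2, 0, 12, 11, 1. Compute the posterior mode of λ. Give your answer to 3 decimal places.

Σxᵢ = 6+2+2+0+12+11+1 = 34, with n = 7.
Posterior ∝ λ^8e^(−3λ) · λ^34e^(−7λ) = λ^42e^(−10λ), i.e. Gamma(shape=43, rate=10).
The mode of a Gamma(a, b) with a ≥ 1 (shape–rate) is (a−1)/b = 42/10 ≈ 4.200.

λ̂_MAP = 4.200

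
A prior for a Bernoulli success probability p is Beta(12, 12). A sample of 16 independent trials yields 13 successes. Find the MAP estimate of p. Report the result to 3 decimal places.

p̂_MAP = 0.632

Prior: Beta(12, 12).
Data: 13 successes in 16 trials. The binomial likelihood contributes p^13(1−p)^3, so the posterior is Beta(12+13, 12+3) = Beta(25, 15).
For Beta(a, b) with a, b > 1 the mode is (a−1)/(a+b−2) = 24/38 ≈ 0.632.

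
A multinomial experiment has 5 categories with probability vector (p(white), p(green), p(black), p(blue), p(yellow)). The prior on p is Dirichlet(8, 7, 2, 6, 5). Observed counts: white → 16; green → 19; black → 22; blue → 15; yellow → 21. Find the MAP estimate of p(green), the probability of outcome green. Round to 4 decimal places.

MAP estimate of p(green) = 0.2155

The posterior is Dirichlet(αᵢ + nᵢ) = Dirichlet(24, 26, 24, 21, 26).
For a Dirichlet(a₁,…,a_K) with all aᵢ > 1, the mode has j-th component (aⱼ − 1)/(Σaᵢ − K).
Here Σaᵢ = 121 and K = 5, so p(green) = (26 − 1)/(121 − 5) = 25/116 ≈ 0.2155.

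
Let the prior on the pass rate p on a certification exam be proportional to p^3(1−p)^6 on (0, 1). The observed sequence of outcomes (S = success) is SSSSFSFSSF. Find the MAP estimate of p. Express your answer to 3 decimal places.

The prior density ∝ p^3(1−p)^6 is the kernel of Beta(4, 7).
Data: 7 successes in 10 trials (from the sequence). The binomial likelihood contributes p^7(1−p)^3, so the posterior is Beta(4+7, 7+3) = Beta(11, 10).
For Beta(a, b) with a, b > 1 the mode is (a−1)/(a+b−2) = 10/19 ≈ 0.526.

p̂_MAP = 0.526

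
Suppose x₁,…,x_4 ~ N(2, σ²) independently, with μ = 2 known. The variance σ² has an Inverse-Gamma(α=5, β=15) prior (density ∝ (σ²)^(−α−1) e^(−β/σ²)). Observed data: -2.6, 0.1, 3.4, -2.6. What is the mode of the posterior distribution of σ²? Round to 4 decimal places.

Sum of squared deviations about the known mean: SS = (-2.6−2)² + (0.1−2)² + (3.4−2)² + (-2.6−2)² = 47.89.
The Normal likelihood contributes (σ²)^(−n/2) exp(−SS/(2σ²)), so the posterior is Inverse-Gamma(α + n/2, β + SS/2) = Inverse-Gamma(7, 38.945).
The mode of Inverse-Gamma(a, b) is b/(a+1) = 38.945/8 ≈ 4.8681.

σ̂²_MAP = 4.8681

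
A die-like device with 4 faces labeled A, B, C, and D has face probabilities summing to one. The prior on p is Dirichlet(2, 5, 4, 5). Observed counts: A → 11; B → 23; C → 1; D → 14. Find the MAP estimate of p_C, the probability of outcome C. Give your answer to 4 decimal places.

MAP estimate of p_C = 0.0656

The posterior is Dirichlet(αᵢ + nᵢ) = Dirichlet(13, 28, 5, 19).
For a Dirichlet(a₁,…,a_K) with all aᵢ > 1, the mode has j-th component (aⱼ − 1)/(Σaᵢ − K).
Here Σaᵢ = 65 and K = 4, so p_C = (5 − 1)/(65 − 4) = 4/61 ≈ 0.0656.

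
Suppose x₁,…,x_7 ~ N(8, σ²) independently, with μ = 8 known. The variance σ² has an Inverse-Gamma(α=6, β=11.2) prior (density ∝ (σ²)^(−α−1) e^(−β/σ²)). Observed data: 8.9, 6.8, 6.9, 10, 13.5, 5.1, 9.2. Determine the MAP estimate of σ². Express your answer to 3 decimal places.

Sum of squared deviations about the known mean: SS = (8.9−8)² + (6.8−8)² + (6.9−8)² + (10−8)² + (13.5−8)² + (5.1−8)² + (9.2−8)² = 47.56.
The Normal likelihood contributes (σ²)^(−n/2) exp(−SS/(2σ²)), so the posterior is Inverse-Gamma(α + n/2, β + SS/2) = Inverse-Gamma(9.5, 34.98).
The mode of Inverse-Gamma(a, b) is b/(a+1) = 34.98/10.5 ≈ 3.331.

σ̂²_MAP = 3.331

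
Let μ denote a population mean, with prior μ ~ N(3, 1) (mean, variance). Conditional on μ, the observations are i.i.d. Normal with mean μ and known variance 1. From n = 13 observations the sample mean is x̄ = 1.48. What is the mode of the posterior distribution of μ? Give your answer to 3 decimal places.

μ̂_MAP = 1.589

n = 13, x̄ = 1.48.
For a Normal prior and Normal likelihood with known variance, the posterior is Normal; its mode equals its mean, the precision-weighted average.
Prior precision 1/σ₀² = 1/1 = 1; data precision n/σ² = 13/1 = 13.
μ̂ = (1·3 + 13·1.48) / (1 + 13) = 22.24/14 = 278/175 ≈ 1.589.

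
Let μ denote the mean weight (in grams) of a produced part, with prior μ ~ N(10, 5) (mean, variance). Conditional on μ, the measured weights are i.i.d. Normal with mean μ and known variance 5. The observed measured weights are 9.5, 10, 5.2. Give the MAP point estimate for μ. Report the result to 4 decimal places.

μ̂_MAP = 8.6750

n = 3; x̄ = (9.5 + 10 + 5.2)/3 = 24.7/3 = 247/30 ≈ 8.2333.
For a Normal prior and Normal likelihood with known variance, the posterior is Normal; its mode equals its mean, the precision-weighted average.
Prior precision 1/σ₀² = 1/5 = 0.2; data precision n/σ² = 3/5 = 0.6.
μ̂ = (0.2·10 + 0.6·(247/30)) / (0.2 + 0.6) = 6.94/0.8 = 8.6750.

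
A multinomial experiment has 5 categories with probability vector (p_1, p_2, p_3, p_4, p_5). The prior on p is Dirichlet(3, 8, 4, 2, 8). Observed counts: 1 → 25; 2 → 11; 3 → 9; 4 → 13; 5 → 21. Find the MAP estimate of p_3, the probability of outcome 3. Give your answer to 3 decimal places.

The posterior is Dirichlet(αᵢ + nᵢ) = Dirichlet(28, 19, 13, 15, 29).
For a Dirichlet(a₁,…,a_K) with all aᵢ > 1, the mode has j-th component (aⱼ − 1)/(Σaᵢ − K).
Here Σaᵢ = 104 and K = 5, so p_3 = (13 − 1)/(104 − 5) = 12/99 ≈ 0.121.

MAP estimate: 0.121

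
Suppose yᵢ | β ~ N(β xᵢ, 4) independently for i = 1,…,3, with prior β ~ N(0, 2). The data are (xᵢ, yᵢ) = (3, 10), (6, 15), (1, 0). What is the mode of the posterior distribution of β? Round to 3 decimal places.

log p(β | y) = −Σ(yᵢ − βxᵢ)²/(2·4) − β²/(2·2) + const.
Setting the derivative to zero: Σxᵢ(yᵢ − βxᵢ)/4 − β/2 = 0, so β = Σxᵢyᵢ / (Σxᵢ² + σ²/τ²).
Σxᵢyᵢ = 3·10 + 6·15 + 1·0 = 120; Σxᵢ² = 46; σ²/τ² = 2.
β̂_MAP = 120 / (46 + 2) = 120/48 ≈ 2.500.

β̂_MAP = 2.500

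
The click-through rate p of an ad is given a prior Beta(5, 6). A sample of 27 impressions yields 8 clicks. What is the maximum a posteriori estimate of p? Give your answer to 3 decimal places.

Prior: Beta(5, 6).
Data: 8 successes in 27 trials. The binomial likelihood contributes p^8(1−p)^19, so the posterior is Beta(5+8, 6+19) = Beta(13, 25).
For Beta(a, b) with a, b > 1 the mode is (a−1)/(a+b−2) = 12/36 ≈ 0.333.

p̂_MAP = 0.333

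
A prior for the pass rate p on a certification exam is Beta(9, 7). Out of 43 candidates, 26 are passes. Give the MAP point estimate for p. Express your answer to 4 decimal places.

Prior: Beta(9, 7).
Data: 26 successes in 43 trials. The binomial likelihood contributes p^26(1−p)^17, so the posterior is Beta(9+26, 7+17) = Beta(35, 24).
For Beta(a, b) with a, b > 1 the mode is (a−1)/(a+b−2) = 34/57 ≈ 0.5965.

p̂_MAP = 0.5965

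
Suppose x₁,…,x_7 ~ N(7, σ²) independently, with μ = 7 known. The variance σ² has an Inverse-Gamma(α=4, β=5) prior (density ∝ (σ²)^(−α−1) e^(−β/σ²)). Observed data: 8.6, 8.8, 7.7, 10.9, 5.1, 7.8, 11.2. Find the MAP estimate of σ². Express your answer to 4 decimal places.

Sum of squared deviations about the known mean: SS = (8.6−7)² + (8.8−7)² + (7.7−7)² + (10.9−7)² + (5.1−7)² + (7.8−7)² + (11.2−7)² = 43.39.
The Normal likelihood contributes (σ²)^(−n/2) exp(−SS/(2σ²)), so the posterior is Inverse-Gamma(α + n/2, β + SS/2) = Inverse-Gamma(7.5, 26.695).
The mode of Inverse-Gamma(a, b) is b/(a+1) = 26.695/8.5 ≈ 3.1406.

σ̂²_MAP = 3.1406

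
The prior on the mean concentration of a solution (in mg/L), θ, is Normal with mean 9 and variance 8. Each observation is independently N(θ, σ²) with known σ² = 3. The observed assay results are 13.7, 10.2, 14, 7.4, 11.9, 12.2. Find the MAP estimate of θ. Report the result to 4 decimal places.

θ̂_MAP = 11.4157

n = 6; x̄ = (13.7 + 10.2 + 14 + 7.4 + 11.9 + 12.2)/6 = 69.4/6 = 347/30 ≈ 11.5667.
For a Normal prior and Normal likelihood with known variance, the posterior is Normal; its mode equals its mean, the precision-weighted average.
Prior precision 1/σ₀² = 1/8 = 0.125; data precision n/σ² = 6/3 = 2.
θ̂ = (0.125·9 + 2·(347/30)) / (0.125 + 2) = (2911/120)/2.125 = 2911/255 ≈ 11.4157.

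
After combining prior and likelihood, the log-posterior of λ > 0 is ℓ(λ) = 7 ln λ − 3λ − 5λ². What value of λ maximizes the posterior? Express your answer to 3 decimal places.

ℓ'(λ) = 7/λ − 3 − 10λ. Setting this to zero and multiplying by λ: 10λ² + 3λ − 7 = 0.
λ = (−3 + √(3² + 4·10·7)) / (2·10) = (−3 + √289) / 20 = (−3 + 17)/20 = 7/10.
ℓ''(λ) = −7/λ² − 10 < 0, confirming a maximum.

λ̂_MAP = 0.700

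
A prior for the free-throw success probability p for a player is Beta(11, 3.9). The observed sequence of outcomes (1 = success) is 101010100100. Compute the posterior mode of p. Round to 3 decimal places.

Prior: Beta(11, 3.9).
Data: 5 successes in 12 trials (from the sequence). The binomial likelihood contributes p^5(1−p)^7, so the posterior is Beta(11+5, 3.9+7) = Beta(16, 10.9).
For Beta(a, b) with a, b > 1 the mode is (a−1)/(a+b−2) = 15/24.9 ≈ 0.602.

p̂_MAP = 0.602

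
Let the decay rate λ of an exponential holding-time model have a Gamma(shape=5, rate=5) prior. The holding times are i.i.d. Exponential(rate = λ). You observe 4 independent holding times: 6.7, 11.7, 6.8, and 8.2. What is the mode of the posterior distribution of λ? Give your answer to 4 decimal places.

The Exponential(rate=λ) likelihood is ∝ λ^n e^(−λΣtᵢ). Here n = 4 and Σtᵢ = 6.7 + 11.7 + 6.8 + 8.2 = 33.4.
Posterior ∝ λ^4e^(−5λ) · λ^4e^(−33.4λ) = λ^8e^(−38.4λ), i.e. Gamma(9, 38.4).
Mode = (a−1)/b = 8/38.4 ≈ 0.2083.

λ̂_MAP = 0.2083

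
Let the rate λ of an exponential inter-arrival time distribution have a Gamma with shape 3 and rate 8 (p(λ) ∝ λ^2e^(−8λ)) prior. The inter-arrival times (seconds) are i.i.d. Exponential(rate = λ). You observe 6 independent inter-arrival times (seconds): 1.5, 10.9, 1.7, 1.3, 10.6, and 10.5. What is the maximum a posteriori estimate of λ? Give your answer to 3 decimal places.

λ̂_MAP = 0.180

The Exponential(rate=λ) likelihood is ∝ λ^n e^(−λΣtᵢ). Here n = 6 and Σtᵢ = 1.5 + 10.9 + 1.7 + 1.3 + 10.6 + 10.5 = 36.5.
Posterior ∝ λ^2e^(−8λ) · λ^6e^(−36.5λ) = λ^8e^(−44.5λ), i.e. Gamma(9, 44.5).
Mode = (a−1)/b = 8/44.5 ≈ 0.180.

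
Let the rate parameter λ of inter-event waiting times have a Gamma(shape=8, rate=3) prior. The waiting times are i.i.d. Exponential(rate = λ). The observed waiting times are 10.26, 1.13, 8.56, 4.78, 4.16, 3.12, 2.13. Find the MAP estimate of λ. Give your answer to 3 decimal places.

The Exponential(rate=λ) likelihood is ∝ λ^n e^(−λΣtᵢ). Here n = 7 and Σtᵢ = 10.26 + 1.13 + 8.56 + 4.78 + 4.16 + 3.12 + 2.13 = 34.14.
Posterior ∝ λ^7e^(−3λ) · λ^7e^(−34.14λ) = λ^14e^(−37.14λ), i.e. Gamma(15, 37.14).
Mode = (a−1)/b = 14/37.14 ≈ 0.377.

λ̂_MAP = 0.377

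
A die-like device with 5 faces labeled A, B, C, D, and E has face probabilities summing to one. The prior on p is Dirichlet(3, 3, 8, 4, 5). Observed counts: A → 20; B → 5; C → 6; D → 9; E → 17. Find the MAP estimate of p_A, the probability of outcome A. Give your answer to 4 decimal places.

The posterior is Dirichlet(αᵢ + nᵢ) = Dirichlet(23, 8, 14, 13, 22).
For a Dirichlet(a₁,…,a_K) with all aᵢ > 1, the mode has j-th component (aⱼ − 1)/(Σaᵢ − K).
Here Σaᵢ = 80 and K = 5, so p_A = (23 − 1)/(80 − 5) = 22/75 ≈ 0.2933.

MAP estimate of p_A = 0.2933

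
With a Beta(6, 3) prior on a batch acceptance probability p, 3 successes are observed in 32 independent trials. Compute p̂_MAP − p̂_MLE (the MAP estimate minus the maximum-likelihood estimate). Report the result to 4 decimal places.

MAP − MLE = 0.1114

Posterior is Beta(9, 32); MAP = (9−1)/(41−2) = 8/39 ≈ 0.20513.
MLE ignores the prior: p̂_MLE = k/n = 3/32 ≈ 0.09375.
Difference = 8/39 − 3/32 = 139/1248 ≈ 0.1114.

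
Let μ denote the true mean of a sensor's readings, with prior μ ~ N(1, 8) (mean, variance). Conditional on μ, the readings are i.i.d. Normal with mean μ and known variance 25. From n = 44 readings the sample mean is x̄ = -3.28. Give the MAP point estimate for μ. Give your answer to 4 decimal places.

μ̂_MAP = -2.9962

n = 44, x̄ = -3.28.
For a Normal prior and Normal likelihood with known variance, the posterior is Normal; its mode equals its mean, the precision-weighted average.
Prior precision 1/σ₀² = 1/8 = 0.125; data precision n/σ² = 44/25 = 1.76.
μ̂ = (0.125·1 + 1.76·(-3.28)) / (0.125 + 1.76) = (-5.6478)/1.885 = -28239/9425 ≈ -2.9962.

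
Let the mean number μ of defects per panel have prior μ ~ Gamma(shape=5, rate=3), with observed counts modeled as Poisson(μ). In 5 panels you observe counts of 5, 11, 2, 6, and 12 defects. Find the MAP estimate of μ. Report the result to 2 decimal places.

Σxᵢ = 5+11+2+6+12 = 36, with n = 5.
Posterior ∝ μ^4e^(−3μ) · μ^36e^(−5μ) = μ^40e^(−8μ), i.e. Gamma(shape=41, rate=8).
The mode of a Gamma(a, b) with a ≥ 1 (shape–rate) is (a−1)/b = 40/8 ≈ 5.00.

μ̂_MAP = 5.00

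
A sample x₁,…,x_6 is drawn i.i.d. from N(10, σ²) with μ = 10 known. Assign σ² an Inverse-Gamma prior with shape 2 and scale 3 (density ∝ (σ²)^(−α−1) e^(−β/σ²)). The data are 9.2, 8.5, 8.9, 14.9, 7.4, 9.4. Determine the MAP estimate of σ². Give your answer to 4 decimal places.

Sum of squared deviations about the known mean: SS = (9.2−10)² + (8.5−10)² + (8.9−10)² + (14.9−10)² + (7.4−10)² + (9.4−10)² = 35.23.
The Normal likelihood contributes (σ²)^(−n/2) exp(−SS/(2σ²)), so the posterior is Inverse-Gamma(α + n/2, β + SS/2) = Inverse-Gamma(5, 20.615).
The mode of Inverse-Gamma(a, b) is b/(a+1) = 20.615/6 ≈ 3.4358.

σ̂²_MAP = 3.4358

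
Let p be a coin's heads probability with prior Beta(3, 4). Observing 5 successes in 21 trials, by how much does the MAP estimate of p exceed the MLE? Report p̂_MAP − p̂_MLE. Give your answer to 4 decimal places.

Posterior is Beta(8, 20); MAP = (8−1)/(28−2) = 7/26 ≈ 0.26923.
MLE ignores the prior: p̂_MLE = k/n = 5/21 ≈ 0.23810.
Difference = 7/26 − 5/21 = 17/546 ≈ 0.0311.

MAP − MLE = 0.0311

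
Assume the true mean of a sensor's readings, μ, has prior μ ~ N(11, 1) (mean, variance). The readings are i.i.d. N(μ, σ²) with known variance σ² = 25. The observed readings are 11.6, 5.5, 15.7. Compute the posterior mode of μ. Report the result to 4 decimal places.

μ̂_MAP = 10.9929

n = 3; x̄ = (11.6 + 5.5 + 15.7)/3 = 32.8/3 = 164/15 ≈ 10.9333.
For a Normal prior and Normal likelihood with known variance, the posterior is Normal; its mode equals its mean, the precision-weighted average.
Prior precision 1/σ₀² = 1/1 = 1; data precision n/σ² = 3/25 = 0.12.
μ̂ = (1·11 + 0.12·(164/15)) / (1 + 0.12) = 12.312/1.12 = 1539/140 ≈ 10.9929.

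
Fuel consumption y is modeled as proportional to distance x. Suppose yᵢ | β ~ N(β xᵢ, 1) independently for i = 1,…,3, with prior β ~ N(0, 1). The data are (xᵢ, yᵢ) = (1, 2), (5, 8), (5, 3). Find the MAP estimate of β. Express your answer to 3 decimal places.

log p(β | y) = −Σ(yᵢ − βxᵢ)²/(2·1) − β²/(2·1) + const.
Setting the derivative to zero: Σxᵢ(yᵢ − βxᵢ)/1 − β/1 = 0, so β = Σxᵢyᵢ / (Σxᵢ² + σ²/τ²).
Σxᵢyᵢ = 1·2 + 5·8 + 5·3 = 57; Σxᵢ² = 51; σ²/τ² = 1.
β̂_MAP = 57 / (51 + 1) = 57/52 ≈ 1.096.

β̂_MAP = 1.096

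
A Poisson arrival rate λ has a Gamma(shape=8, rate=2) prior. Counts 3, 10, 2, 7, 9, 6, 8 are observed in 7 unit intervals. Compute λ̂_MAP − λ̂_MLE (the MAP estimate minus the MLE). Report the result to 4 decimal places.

MAP − MLE = -0.6508

Σxᵢ = 45. Posterior is Gamma(53, 9); MAP = (53−1)/9 = 52/9 ≈ 5.77778.
MLE = x̄ = 45/7 ≈ 6.42857.
Difference = 52/9 − 45/7 = -41/63 ≈ -0.6508.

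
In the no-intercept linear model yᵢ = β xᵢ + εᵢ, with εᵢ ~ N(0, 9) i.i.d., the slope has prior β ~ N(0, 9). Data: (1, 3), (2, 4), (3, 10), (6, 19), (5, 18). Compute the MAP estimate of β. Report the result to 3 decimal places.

log p(β | y) = −Σ(yᵢ − βxᵢ)²/(2·9) − β²/(2·9) + const.
Setting the derivative to zero: Σxᵢ(yᵢ − βxᵢ)/9 − β/9 = 0, so β = Σxᵢyᵢ / (Σxᵢ² + σ²/τ²).
Σxᵢyᵢ = 1·3 + 2·4 + 3·10 + 6·19 + 5·18 = 245; Σxᵢ² = 75; σ²/τ² = 1.
β̂_MAP = 245 / (75 + 1) = 245/76 ≈ 3.224.

β̂_MAP = 3.224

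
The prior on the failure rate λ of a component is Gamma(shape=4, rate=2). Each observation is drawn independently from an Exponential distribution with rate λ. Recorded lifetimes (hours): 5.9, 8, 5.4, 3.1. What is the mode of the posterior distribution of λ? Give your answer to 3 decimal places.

λ̂_MAP = 0.287

The Exponential(rate=λ) likelihood is ∝ λ^n e^(−λΣtᵢ). Here n = 4 and Σtᵢ = 5.9 + 8 + 5.4 + 3.1 = 22.4.
Posterior ∝ λ^3e^(−2λ) · λ^4e^(−22.4λ) = λ^7e^(−24.4λ), i.e. Gamma(8, 24.4).
Mode = (a−1)/b = 7/24.4 ≈ 0.287.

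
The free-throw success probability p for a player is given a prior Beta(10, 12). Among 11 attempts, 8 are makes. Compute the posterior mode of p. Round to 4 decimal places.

p̂_MAP = 0.5484

Prior: Beta(10, 12).
Data: 8 successes in 11 trials. The binomial likelihood contributes p^8(1−p)^3, so the posterior is Beta(10+8, 12+3) = Beta(18, 15).
For Beta(a, b) with a, b > 1 the mode is (a−1)/(a+b−2) = 17/31 ≈ 0.5484.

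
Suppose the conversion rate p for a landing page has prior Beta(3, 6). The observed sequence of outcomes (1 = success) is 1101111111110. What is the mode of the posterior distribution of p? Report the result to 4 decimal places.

Prior: Beta(3, 6).
Data: 11 successes in 13 trials (from the sequence). The binomial likelihood contributes p^11(1−p)^2, so the posterior is Beta(3+11, 6+2) = Beta(14, 8).
For Beta(a, b) with a, b > 1 the mode is (a−1)/(a+b−2) = 13/20 ≈ 0.6500.

p̂_MAP = 0.6500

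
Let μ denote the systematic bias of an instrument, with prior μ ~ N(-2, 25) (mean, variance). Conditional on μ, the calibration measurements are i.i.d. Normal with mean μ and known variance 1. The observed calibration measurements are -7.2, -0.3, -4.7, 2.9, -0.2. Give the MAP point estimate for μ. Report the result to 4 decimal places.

μ̂_MAP = -1.9008

n = 5; x̄ = ((-7.2) + (-0.3) + (-4.7) + 2.9 + (-0.2))/5 = -9.5/5 = -1.9.
For a Normal prior and Normal likelihood with known variance, the posterior is Normal; its mode equals its mean, the precision-weighted average.
Prior precision 1/σ₀² = 1/25 = 0.04; data precision n/σ² = 5/1 = 5.
μ̂ = (0.04·(-2) + 5·(-1.9)) / (0.04 + 5) = (-9.58)/5.04 = -479/252 ≈ -1.9008.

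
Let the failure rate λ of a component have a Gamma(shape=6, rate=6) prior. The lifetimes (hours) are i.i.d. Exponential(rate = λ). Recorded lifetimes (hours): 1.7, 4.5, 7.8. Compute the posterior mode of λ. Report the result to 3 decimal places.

The Exponential(rate=λ) likelihood is ∝ λ^n e^(−λΣtᵢ). Here n = 3 and Σtᵢ = 1.7 + 4.5 + 7.8 = 14.
Posterior ∝ λ^5e^(−6λ) · λ^3e^(−14λ) = λ^8e^(−20λ), i.e. Gamma(9, 20).
Mode = (a−1)/b = 8/20 ≈ 0.400.

λ̂_MAP = 0.400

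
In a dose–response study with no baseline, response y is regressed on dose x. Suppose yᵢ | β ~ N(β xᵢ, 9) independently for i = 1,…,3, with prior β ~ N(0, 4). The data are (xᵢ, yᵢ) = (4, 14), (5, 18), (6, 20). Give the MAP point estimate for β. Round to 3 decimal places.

β̂_MAP = 3.356

log p(β | y) = −Σ(yᵢ − βxᵢ)²/(2·9) − β²/(2·4) + const.
Setting the derivative to zero: Σxᵢ(yᵢ − βxᵢ)/9 − β/4 = 0, so β = Σxᵢyᵢ / (Σxᵢ² + σ²/τ²).
Σxᵢyᵢ = 4·14 + 5·18 + 6·20 = 266; Σxᵢ² = 77; σ²/τ² = 2.25.
β̂_MAP = 266 / (77 + 2.25) = 266/79.25 ≈ 3.356.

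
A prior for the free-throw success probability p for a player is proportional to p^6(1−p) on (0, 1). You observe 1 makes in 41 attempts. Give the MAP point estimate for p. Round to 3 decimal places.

The prior density ∝ p^6(1−p)^1 is the kernel of Beta(7, 2).
Data: 1 success in 41 trials. The binomial likelihood contributes p(1−p)^40, so the posterior is Beta(7+1, 2+40) = Beta(8, 42).
For Beta(a, b) with a, b > 1 the mode is (a−1)/(a+b−2) = 7/48 ≈ 0.146.

p̂_MAP = 0.146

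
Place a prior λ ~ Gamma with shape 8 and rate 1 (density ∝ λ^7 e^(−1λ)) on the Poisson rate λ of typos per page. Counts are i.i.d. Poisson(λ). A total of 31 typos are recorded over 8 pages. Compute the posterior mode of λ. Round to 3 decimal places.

λ̂_MAP = 4.222

Σxᵢ = 31, n = 8.
Posterior ∝ λ^7e^(−1λ) · λ^31e^(−8λ) = λ^38e^(−9λ), i.e. Gamma(shape=39, rate=9).
The mode of a Gamma(a, b) with a ≥ 1 (shape–rate) is (a−1)/b = 38/9 ≈ 4.222.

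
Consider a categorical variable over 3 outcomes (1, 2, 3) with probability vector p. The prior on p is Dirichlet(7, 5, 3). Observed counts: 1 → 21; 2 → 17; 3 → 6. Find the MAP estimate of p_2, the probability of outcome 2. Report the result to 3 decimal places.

The posterior is Dirichlet(αᵢ + nᵢ) = Dirichlet(28, 22, 9).
For a Dirichlet(a₁,…,a_K) with all aᵢ > 1, the mode has j-th component (aⱼ − 1)/(Σaᵢ − K).
Here Σaᵢ = 59 and K = 3, so p_2 = (22 − 1)/(59 − 3) = 21/56 ≈ 0.375.

MAP estimate: 0.375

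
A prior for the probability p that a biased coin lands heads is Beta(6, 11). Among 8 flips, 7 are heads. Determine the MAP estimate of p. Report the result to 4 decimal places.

Prior: Beta(6, 11).
Data: 7 successes in 8 trials. The binomial likelihood contributes p^7(1−p)^1, so the posterior is Beta(6+7, 11+1) = Beta(13, 12).
For Beta(a, b) with a, b > 1 the mode is (a−1)/(a+b−2) = 12/23 ≈ 0.5217.

p̂_MAP = 0.5217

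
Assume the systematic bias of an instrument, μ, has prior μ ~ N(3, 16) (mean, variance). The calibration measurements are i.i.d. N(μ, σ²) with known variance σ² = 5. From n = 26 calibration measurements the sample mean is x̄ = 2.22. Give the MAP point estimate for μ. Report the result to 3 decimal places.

μ̂_MAP = 2.229

n = 26, x̄ = 2.22.
For a Normal prior and Normal likelihood with known variance, the posterior is Normal; its mode equals its mean, the precision-weighted average.
Prior precision 1/σ₀² = 1/16 = 0.0625; data precision n/σ² = 26/5 = 5.2.
μ̂ = (0.0625·3 + 5.2·2.22) / (0.0625 + 5.2) = 11.7315/5.2625 = 23463/10525 ≈ 2.229.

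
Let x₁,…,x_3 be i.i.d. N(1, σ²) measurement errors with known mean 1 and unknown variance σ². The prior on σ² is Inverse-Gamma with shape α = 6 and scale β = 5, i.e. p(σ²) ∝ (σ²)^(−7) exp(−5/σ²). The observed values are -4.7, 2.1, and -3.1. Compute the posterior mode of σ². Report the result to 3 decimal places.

Sum of squared deviations about the known mean: SS = (-4.7−1)² + (2.1−1)² + (-3.1−1)² = 50.51.
The Normal likelihood contributes (σ²)^(−n/2) exp(−SS/(2σ²)), so the posterior is Inverse-Gamma(α + n/2, β + SS/2) = Inverse-Gamma(7.5, 30.255).
The mode of Inverse-Gamma(a, b) is b/(a+1) = 30.255/8.5 ≈ 3.559.

σ̂²_MAP = 3.559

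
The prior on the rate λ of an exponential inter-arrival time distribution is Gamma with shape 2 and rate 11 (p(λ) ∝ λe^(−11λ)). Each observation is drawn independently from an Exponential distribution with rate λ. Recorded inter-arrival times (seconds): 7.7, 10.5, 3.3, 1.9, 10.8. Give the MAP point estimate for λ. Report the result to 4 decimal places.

The Exponential(rate=λ) likelihood is ∝ λ^n e^(−λΣtᵢ). Here n = 5 and Σtᵢ = 7.7 + 10.5 + 3.3 + 1.9 + 10.8 = 34.2.
Posterior ∝ λe^(−11λ) · λ^5e^(−34.2λ) = λ^6e^(−45.2λ), i.e. Gamma(7, 45.2).
Mode = (a−1)/b = 6/45.2 ≈ 0.1327.

λ̂_MAP = 0.1327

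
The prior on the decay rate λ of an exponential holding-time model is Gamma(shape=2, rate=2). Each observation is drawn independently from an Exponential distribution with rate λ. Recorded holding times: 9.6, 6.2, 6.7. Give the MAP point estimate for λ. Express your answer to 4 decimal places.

The Exponential(rate=λ) likelihood is ∝ λ^n e^(−λΣtᵢ). Here n = 3 and Σtᵢ = 9.6 + 6.2 + 6.7 = 22.5.
Posterior ∝ λe^(−2λ) · λ^3e^(−22.5λ) = λ^4e^(−24.5λ), i.e. Gamma(5, 24.5).
Mode = (a−1)/b = 4/24.5 ≈ 0.1633.

λ̂_MAP = 0.1633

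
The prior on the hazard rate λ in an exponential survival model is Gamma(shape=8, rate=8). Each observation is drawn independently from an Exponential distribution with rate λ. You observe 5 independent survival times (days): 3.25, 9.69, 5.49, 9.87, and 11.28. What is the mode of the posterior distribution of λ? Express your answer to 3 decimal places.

The Exponential(rate=λ) likelihood is ∝ λ^n e^(−λΣtᵢ). Here n = 5 and Σtᵢ = 3.25 + 9.69 + 5.49 + 9.87 + 11.28 = 39.58.
Posterior ∝ λ^7e^(−8λ) · λ^5e^(−39.58λ) = λ^12e^(−47.58λ), i.e. Gamma(13, 47.58).
Mode = (a−1)/b = 12/47.58 ≈ 0.252.

λ̂_MAP = 0.252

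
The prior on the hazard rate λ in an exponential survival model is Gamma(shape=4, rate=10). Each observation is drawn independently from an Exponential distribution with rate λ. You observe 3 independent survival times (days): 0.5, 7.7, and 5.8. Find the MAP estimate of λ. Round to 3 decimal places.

λ̂_MAP = 0.250

The Exponential(rate=λ) likelihood is ∝ λ^n e^(−λΣtᵢ). Here n = 3 and Σtᵢ = 0.5 + 7.7 + 5.8 = 14.
Posterior ∝ λ^3e^(−10λ) · λ^3e^(−14λ) = λ^6e^(−24λ), i.e. Gamma(7, 24).
Mode = (a−1)/b = 6/24 ≈ 0.250.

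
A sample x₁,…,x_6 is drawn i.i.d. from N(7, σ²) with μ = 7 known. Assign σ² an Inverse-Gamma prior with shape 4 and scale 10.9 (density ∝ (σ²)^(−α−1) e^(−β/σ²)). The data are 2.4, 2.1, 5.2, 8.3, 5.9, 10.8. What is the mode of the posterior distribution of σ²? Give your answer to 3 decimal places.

Sum of squared deviations about the known mean: SS = (2.4−7)² + (2.1−7)² + (5.2−7)² + (8.3−7)² + (5.9−7)² + (10.8−7)² = 65.75.
The Normal likelihood contributes (σ²)^(−n/2) exp(−SS/(2σ²)), so the posterior is Inverse-Gamma(α + n/2, β + SS/2) = Inverse-Gamma(7, 43.775).
The mode of Inverse-Gamma(a, b) is b/(a+1) = 43.775/8 ≈ 5.472.

σ̂²_MAP = 5.472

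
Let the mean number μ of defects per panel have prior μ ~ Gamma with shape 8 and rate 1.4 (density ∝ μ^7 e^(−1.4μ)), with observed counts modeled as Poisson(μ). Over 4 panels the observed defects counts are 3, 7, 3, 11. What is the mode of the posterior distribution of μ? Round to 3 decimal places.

Σxᵢ = 3+7+3+11 = 24, with n = 4.
Posterior ∝ μ^7e^(−1.4μ) · μ^24e^(−4μ) = μ^31e^(−5.4μ), i.e. Gamma(shape=32, rate=5.4).
The mode of a Gamma(a, b) with a ≥ 1 (shape–rate) is (a−1)/b = 31/5.4 ≈ 5.741.

μ̂_MAP = 5.741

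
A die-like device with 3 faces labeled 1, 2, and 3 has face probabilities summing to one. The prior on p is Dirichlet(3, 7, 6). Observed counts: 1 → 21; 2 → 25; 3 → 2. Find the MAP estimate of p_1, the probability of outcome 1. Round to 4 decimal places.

MAP estimate: 0.3770

The posterior is Dirichlet(αᵢ + nᵢ) = Dirichlet(24, 32, 8).
For a Dirichlet(a₁,…,a_K) with all aᵢ > 1, the mode has j-th component (aⱼ − 1)/(Σaᵢ − K).
Here Σaᵢ = 64 and K = 3, so p_1 = (24 − 1)/(64 − 3) = 23/61 ≈ 0.3770.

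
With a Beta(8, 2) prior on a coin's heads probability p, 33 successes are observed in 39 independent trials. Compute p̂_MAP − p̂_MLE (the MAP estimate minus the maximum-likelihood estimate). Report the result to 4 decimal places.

MAP − MLE = 0.0049

Posterior is Beta(41, 8); MAP = (41−1)/(49−2) = 40/47 ≈ 0.85106.
MLE ignores the prior: p̂_MLE = k/n = 33/39 ≈ 0.84615.
Difference = 40/47 − 33/39 = 3/611 ≈ 0.0049.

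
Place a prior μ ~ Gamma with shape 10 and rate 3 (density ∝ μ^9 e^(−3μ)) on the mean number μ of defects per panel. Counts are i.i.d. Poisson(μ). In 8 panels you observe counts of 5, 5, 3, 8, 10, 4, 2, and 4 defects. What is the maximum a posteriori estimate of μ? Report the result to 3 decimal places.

Σxᵢ = 5+5+3+8+10+4+2+4 = 41, with n = 8.
Posterior ∝ μ^9e^(−3μ) · μ^41e^(−8μ) = μ^50e^(−11μ), i.e. Gamma(shape=51, rate=11).
The mode of a Gamma(a, b) with a ≥ 1 (shape–rate) is (a−1)/b = 50/11 ≈ 4.545.

μ̂_MAP = 4.545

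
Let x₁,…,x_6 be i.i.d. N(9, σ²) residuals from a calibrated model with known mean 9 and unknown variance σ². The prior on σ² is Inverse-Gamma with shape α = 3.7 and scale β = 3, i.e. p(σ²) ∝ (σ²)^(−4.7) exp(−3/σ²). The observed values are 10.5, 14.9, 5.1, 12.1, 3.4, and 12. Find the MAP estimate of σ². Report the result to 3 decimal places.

σ̂²_MAP = 7.029

Sum of squared deviations about the known mean: SS = (10.5−9)² + (14.9−9)² + (5.1−9)² + (12.1−9)² + (3.4−9)² + (12−9)² = 102.24.
The Normal likelihood contributes (σ²)^(−n/2) exp(−SS/(2σ²)), so the posterior is Inverse-Gamma(α + n/2, β + SS/2) = Inverse-Gamma(6.7, 54.12).
The mode of Inverse-Gamma(a, b) is b/(a+1) = 54.12/7.7 ≈ 7.029.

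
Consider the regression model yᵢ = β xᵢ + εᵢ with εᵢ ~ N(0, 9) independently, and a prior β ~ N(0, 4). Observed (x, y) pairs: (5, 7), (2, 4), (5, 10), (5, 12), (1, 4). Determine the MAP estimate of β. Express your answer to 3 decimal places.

log p(β | y) = −Σ(yᵢ − βxᵢ)²/(2·9) − β²/(2·4) + const.
Setting the derivative to zero: Σxᵢ(yᵢ − βxᵢ)/9 − β/4 = 0, so β = Σxᵢyᵢ / (Σxᵢ² + σ²/τ²).
Σxᵢyᵢ = 5·7 + 2·4 + 5·10 + 5·12 + 1·4 = 157; Σxᵢ² = 80; σ²/τ² = 2.25.
β̂_MAP = 157 / (80 + 2.25) = 157/82.25 ≈ 1.909.

β̂_MAP = 1.909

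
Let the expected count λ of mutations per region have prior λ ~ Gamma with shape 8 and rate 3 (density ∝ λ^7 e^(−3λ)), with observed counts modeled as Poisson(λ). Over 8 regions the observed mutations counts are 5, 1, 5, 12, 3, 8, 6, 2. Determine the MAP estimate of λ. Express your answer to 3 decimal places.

λ̂_MAP = 4.455

Σxᵢ = 5+1+5+12+3+8+6+2 = 42, with n = 8.
Posterior ∝ λ^7e^(−3λ) · λ^42e^(−8λ) = λ^49e^(−11λ), i.e. Gamma(shape=50, rate=11).
The mode of a Gamma(a, b) with a ≥ 1 (shape–rate) is (a−1)/b = 49/11 ≈ 4.455.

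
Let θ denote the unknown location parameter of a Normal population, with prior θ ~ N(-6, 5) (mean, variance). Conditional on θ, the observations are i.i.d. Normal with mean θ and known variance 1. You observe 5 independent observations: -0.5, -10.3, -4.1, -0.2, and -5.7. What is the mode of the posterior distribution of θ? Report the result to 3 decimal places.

n = 5; x̄ = ((-0.5) + (-10.3) + (-4.1) + (-0.2) + (-5.7))/5 = -20.8/5 = -4.16.
For a Normal prior and Normal likelihood with known variance, the posterior is Normal; its mode equals its mean, the precision-weighted average.
Prior precision 1/σ₀² = 1/5 = 0.2; data precision n/σ² = 5/1 = 5.
θ̂ = (0.2·(-6) + 5·(-4.16)) / (0.2 + 5) = (-22)/5.2 = -55/13 ≈ -4.231.

θ̂_MAP = -4.231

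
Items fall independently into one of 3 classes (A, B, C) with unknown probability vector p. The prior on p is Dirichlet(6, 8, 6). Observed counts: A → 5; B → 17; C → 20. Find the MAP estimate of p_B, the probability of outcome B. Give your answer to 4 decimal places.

MAP estimate of p_B = 0.4068

The posterior is Dirichlet(αᵢ + nᵢ) = Dirichlet(11, 25, 26).
For a Dirichlet(a₁,…,a_K) with all aᵢ > 1, the mode has j-th component (aⱼ − 1)/(Σaᵢ − K).
Here Σaᵢ = 62 and K = 3, so p_B = (25 − 1)/(62 − 3) = 24/59 ≈ 0.4068.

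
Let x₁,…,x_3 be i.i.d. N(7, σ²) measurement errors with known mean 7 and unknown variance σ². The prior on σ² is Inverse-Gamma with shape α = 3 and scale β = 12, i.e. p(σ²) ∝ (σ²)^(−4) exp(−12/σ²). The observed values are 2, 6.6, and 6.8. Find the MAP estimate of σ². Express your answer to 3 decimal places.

σ̂²_MAP = 4.473

Sum of squared deviations about the known mean: SS = (2−7)² + (6.6−7)² + (6.8−7)² = 25.2.
The Normal likelihood contributes (σ²)^(−n/2) exp(−SS/(2σ²)), so the posterior is Inverse-Gamma(α + n/2, β + SS/2) = Inverse-Gamma(4.5, 24.6).
The mode of Inverse-Gamma(a, b) is b/(a+1) = 24.6/5.5 ≈ 4.473.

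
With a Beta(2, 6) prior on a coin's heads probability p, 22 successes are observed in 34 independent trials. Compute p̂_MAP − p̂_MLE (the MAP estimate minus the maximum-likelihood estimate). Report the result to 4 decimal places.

MAP − MLE = -0.0721

Posterior is Beta(24, 18); MAP = (24−1)/(42−2) = 23/40 ≈ 0.57500.
MLE ignores the prior: p̂_MLE = k/n = 22/34 ≈ 0.64706.
Difference = 23/40 − 22/34 = -49/680 ≈ -0.0721.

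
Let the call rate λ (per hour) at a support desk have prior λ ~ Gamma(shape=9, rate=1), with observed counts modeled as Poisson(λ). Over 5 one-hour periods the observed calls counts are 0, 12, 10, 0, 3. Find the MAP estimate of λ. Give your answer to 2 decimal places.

λ̂_MAP = 5.50

Σxᵢ = 0+12+10+0+3 = 25, with n = 5.
Posterior ∝ λ^8e^(−1λ) · λ^25e^(−5λ) = λ^33e^(−6λ), i.e. Gamma(shape=34, rate=6).
The mode of a Gamma(a, b) with a ≥ 1 (shape–rate) is (a−1)/b = 33/6 ≈ 5.50.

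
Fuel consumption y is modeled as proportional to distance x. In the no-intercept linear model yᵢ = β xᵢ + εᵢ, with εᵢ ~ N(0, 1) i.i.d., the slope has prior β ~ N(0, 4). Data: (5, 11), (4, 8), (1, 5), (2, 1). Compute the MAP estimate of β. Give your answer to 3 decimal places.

log p(β | y) = −Σ(yᵢ − βxᵢ)²/(2·1) − β²/(2·4) + const.
Setting the derivative to zero: Σxᵢ(yᵢ − βxᵢ)/1 − β/4 = 0, so β = Σxᵢyᵢ / (Σxᵢ² + σ²/τ²).
Σxᵢyᵢ = 5·11 + 4·8 + 1·5 + 2·1 = 94; Σxᵢ² = 46; σ²/τ² = 0.25.
β̂_MAP = 94 / (46 + 0.25) = 94/46.25 ≈ 2.032.

β̂_MAP = 2.032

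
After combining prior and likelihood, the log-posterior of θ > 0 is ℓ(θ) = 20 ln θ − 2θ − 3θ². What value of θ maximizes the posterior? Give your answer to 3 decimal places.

ℓ'(θ) = 20/θ − 2 − 6θ. Setting this to zero and multiplying by θ: 6θ² + 2θ − 20 = 0.
θ = (−2 + √(2² + 4·6·20)) / (2·6) = (−2 + √484) / 12 = (−2 + 22)/12 = 5/3.
ℓ''(θ) = −20/θ² − 6 < 0, confirming a maximum.

θ̂_MAP = 1.667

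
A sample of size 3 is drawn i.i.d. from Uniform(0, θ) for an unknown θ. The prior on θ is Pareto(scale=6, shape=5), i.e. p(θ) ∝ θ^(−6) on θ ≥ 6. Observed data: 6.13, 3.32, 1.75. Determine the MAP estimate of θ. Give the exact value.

The Uniform(0, θ) likelihood is θ^(−n) for θ ≥ max(xᵢ), zero otherwise. Here max(xᵢ) = 6.13.
Posterior ∝ θ^(−6) · θ^(−3) = θ^(−9) on θ ≥ max(6, 6.13) = 6.13.
This density is strictly decreasing in θ, so the posterior mode lies at the lower boundary of the support.

θ̂_MAP = 6.13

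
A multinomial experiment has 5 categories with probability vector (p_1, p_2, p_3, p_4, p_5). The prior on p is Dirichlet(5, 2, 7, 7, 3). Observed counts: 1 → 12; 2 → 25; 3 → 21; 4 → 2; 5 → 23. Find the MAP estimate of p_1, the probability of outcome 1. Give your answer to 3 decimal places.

MAP estimate: 0.157

The posterior is Dirichlet(αᵢ + nᵢ) = Dirichlet(17, 27, 28, 9, 26).
For a Dirichlet(a₁,…,a_K) with all aᵢ > 1, the mode has j-th component (aⱼ − 1)/(Σaᵢ − K).
Here Σaᵢ = 107 and K = 5, so p_1 = (17 − 1)/(107 − 5) = 16/102 ≈ 0.157.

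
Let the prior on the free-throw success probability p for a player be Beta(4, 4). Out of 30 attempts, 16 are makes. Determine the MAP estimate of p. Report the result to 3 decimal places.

p̂_MAP = 0.528

Prior: Beta(4, 4).
Data: 16 successes in 30 trials. The binomial likelihood contributes p^16(1−p)^14, so the posterior is Beta(4+16, 4+14) = Beta(20, 18).
For Beta(a, b) with a, b > 1 the mode is (a−1)/(a+b−2) = 19/36 ≈ 0.528.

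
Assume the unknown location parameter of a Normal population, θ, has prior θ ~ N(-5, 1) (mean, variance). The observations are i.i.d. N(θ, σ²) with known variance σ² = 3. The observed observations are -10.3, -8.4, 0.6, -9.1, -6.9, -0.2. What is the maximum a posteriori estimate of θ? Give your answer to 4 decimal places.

θ̂_MAP = -5.4778

n = 6; x̄ = ((-10.3) + (-8.4) + 0.6 + (-9.1) + (-6.9) + (-0.2))/6 = -34.3/6 = -343/60 ≈ -5.7167.
For a Normal prior and Normal likelihood with known variance, the posterior is Normal; its mode equals its mean, the precision-weighted average.
Prior precision 1/σ₀² = 1/1 = 1; data precision n/σ² = 6/3 = 2.
θ̂ = (1·(-5) + 2·(-343/60)) / (1 + 2) = (-493/30)/3 = -493/90 ≈ -5.4778.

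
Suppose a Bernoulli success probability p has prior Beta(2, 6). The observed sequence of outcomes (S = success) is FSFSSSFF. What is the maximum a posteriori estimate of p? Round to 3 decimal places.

p̂_MAP = 0.357

Prior: Beta(2, 6).
Data: 4 successes in 8 trials (from the sequence). The binomial likelihood contributes p^4(1−p)^4, so the posterior is Beta(2+4, 6+4) = Beta(6, 10).
For Beta(a, b) with a, b > 1 the mode is (a−1)/(a+b−2) = 5/14 ≈ 0.357.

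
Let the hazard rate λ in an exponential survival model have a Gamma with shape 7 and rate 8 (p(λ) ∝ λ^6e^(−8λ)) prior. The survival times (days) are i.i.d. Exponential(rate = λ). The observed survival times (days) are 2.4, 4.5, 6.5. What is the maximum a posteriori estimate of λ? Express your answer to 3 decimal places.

λ̂_MAP = 0.421

The Exponential(rate=λ) likelihood is ∝ λ^n e^(−λΣtᵢ). Here n = 3 and Σtᵢ = 2.4 + 4.5 + 6.5 = 13.4.
Posterior ∝ λ^6e^(−8λ) · λ^3e^(−13.4λ) = λ^9e^(−21.4λ), i.e. Gamma(10, 21.4).
Mode = (a−1)/b = 9/21.4 ≈ 0.421.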